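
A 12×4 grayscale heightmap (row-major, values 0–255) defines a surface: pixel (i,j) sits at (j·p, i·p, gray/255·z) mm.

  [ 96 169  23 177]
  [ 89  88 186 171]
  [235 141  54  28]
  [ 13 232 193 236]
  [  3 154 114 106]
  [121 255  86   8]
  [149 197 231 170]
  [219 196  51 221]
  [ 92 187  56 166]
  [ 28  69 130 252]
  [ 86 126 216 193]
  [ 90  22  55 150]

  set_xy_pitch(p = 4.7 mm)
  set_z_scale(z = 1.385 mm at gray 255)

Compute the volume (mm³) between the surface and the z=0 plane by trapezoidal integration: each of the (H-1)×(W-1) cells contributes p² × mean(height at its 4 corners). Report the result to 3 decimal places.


542.035

height_mm = gray/255 × 1.385; cell vol = 4.7² × mean(4 corners)
unit = 4.7² × 1.385 / (4×255) = 0.0299948 mm³ per gray-sum
row 0: Σ corner-gray over 3 cells = 1465  → 43.9423
row 1: Σ corner-gray over 3 cells = 1461  → 43.8223
row 2: Σ corner-gray over 3 cells = 1752  → 52.5508
row 3: Σ corner-gray over 3 cells = 1744  → 52.3109
row 4: Σ corner-gray over 3 cells = 1456  → 43.6724
row 5: Σ corner-gray over 3 cells = 1986  → 59.5696
row 6: Σ corner-gray over 3 cells = 2109  → 63.2589
row 7: Σ corner-gray over 3 cells = 1678  → 50.3312
row 8: Σ corner-gray over 3 cells = 1422  → 42.6525
row 9: Σ corner-gray over 3 cells = 1641  → 49.2214
row 10: Σ corner-gray over 3 cells = 1357  → 40.7029
Σ rows: total corner-gray = 18071  → 542.0352 mm³


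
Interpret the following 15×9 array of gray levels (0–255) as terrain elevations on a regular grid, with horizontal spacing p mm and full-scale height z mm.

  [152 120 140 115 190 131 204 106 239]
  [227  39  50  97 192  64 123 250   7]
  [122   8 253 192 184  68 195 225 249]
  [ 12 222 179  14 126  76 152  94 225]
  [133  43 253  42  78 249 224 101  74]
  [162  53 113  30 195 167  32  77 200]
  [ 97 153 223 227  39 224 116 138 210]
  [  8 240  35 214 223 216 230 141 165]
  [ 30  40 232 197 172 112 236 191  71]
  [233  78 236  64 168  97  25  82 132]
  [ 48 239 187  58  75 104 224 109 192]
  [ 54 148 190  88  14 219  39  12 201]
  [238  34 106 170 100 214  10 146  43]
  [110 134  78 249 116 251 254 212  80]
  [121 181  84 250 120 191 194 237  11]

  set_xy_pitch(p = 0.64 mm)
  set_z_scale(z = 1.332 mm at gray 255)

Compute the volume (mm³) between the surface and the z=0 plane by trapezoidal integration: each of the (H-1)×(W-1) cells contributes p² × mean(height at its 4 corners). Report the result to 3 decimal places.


33.190

height_mm = gray/255 × 1.332; cell vol = 0.64² × mean(4 corners)
unit = 0.64² × 1.332 / (4×255) = 0.000534889 mm³ per gray-sum
row 0: Σ corner-gray over 8 cells = 4267  → 2.2824
row 1: Σ corner-gray over 8 cells = 4485  → 2.3990
row 2: Σ corner-gray over 8 cells = 4584  → 2.4519
row 3: Σ corner-gray over 8 cells = 4150  → 2.2198
row 4: Σ corner-gray over 8 cells = 3883  → 2.0770
row 5: Σ corner-gray over 8 cells = 4243  → 2.2695
row 6: Σ corner-gray over 8 cells = 5318  → 2.8445
row 7: Σ corner-gray over 8 cells = 5232  → 2.7985
row 8: Σ corner-gray over 8 cells = 4326  → 2.3139
row 9: Σ corner-gray over 8 cells = 4097  → 2.1914
row 10: Σ corner-gray over 8 cells = 3907  → 2.0898
row 11: Σ corner-gray over 8 cells = 3516  → 1.8807
row 12: Σ corner-gray over 8 cells = 4619  → 2.4707
row 13: Σ corner-gray over 8 cells = 5424  → 2.9012
Σ rows: total corner-gray = 62051  → 33.1904 mm³


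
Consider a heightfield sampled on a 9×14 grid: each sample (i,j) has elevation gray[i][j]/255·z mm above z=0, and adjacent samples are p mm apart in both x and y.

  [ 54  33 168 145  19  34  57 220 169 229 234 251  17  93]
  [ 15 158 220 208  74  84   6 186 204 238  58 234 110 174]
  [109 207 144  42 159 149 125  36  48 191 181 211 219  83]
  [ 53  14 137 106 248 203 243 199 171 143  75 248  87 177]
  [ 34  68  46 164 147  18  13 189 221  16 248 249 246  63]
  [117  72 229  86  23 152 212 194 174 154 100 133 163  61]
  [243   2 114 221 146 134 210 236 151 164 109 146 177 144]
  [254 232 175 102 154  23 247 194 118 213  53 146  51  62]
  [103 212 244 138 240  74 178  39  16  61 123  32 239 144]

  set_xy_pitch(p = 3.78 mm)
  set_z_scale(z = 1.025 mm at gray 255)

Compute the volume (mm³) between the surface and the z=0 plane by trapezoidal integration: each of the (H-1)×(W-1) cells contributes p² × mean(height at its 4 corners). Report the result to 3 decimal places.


843.128

height_mm = gray/255 × 1.025; cell vol = 3.78² × mean(4 corners)
unit = 3.78² × 1.025 / (4×255) = 0.0143584 mm³ per gray-sum
row 0: Σ corner-gray over 13 cells = 7048  → 101.1983
row 1: Σ corner-gray over 13 cells = 7365  → 105.7499
row 2: Σ corner-gray over 13 cells = 7594  → 109.0380
row 3: Σ corner-gray over 13 cells = 7325  → 105.1756
row 4: Σ corner-gray over 13 cells = 6909  → 99.2025
row 5: Σ corner-gray over 13 cells = 7569  → 108.6790
row 6: Σ corner-gray over 13 cells = 7739  → 111.1200
row 7: Σ corner-gray over 13 cells = 7171  → 102.9644
Σ rows: total corner-gray = 58720  → 843.1277 mm³


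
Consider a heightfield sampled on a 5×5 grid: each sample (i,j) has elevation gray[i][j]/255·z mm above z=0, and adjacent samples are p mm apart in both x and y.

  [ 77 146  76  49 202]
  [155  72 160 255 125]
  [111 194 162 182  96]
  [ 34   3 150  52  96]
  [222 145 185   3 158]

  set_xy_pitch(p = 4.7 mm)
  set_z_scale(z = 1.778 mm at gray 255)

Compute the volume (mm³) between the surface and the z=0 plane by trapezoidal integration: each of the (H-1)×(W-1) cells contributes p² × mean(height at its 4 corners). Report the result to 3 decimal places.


height_mm = gray/255 × 1.778; cell vol = 4.7² × mean(4 corners)
unit = 4.7² × 1.778 / (4×255) = 0.0385059 mm³ per gray-sum
row 0: Σ corner-gray over 4 cells = 2075  → 79.8997
row 1: Σ corner-gray over 4 cells = 2537  → 97.6895
row 2: Σ corner-gray over 4 cells = 1823  → 70.1963
row 3: Σ corner-gray over 4 cells = 1586  → 61.0704
Σ rows: total corner-gray = 8021  → 308.8558 mm³

308.856


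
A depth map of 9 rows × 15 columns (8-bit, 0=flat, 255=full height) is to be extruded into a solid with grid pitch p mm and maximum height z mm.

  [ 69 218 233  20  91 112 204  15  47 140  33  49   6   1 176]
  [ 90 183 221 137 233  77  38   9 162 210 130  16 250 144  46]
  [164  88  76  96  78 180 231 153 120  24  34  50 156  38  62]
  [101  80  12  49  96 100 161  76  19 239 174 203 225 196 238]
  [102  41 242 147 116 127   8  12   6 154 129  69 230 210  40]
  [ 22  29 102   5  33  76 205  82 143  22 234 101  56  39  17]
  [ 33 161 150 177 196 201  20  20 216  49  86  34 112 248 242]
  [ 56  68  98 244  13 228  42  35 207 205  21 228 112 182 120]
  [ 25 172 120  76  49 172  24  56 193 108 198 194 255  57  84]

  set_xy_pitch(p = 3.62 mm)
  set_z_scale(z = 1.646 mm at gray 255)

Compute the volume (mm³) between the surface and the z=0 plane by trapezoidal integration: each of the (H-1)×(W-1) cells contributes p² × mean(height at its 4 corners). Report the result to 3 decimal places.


height_mm = gray/255 × 1.646; cell vol = 3.62² × mean(4 corners)
unit = 3.62² × 1.646 / (4×255) = 0.0211469 mm³ per gray-sum
row 0: Σ corner-gray over 14 cells = 6339  → 134.0502
row 1: Σ corner-gray over 14 cells = 6630  → 140.2040
row 2: Σ corner-gray over 14 cells = 6473  → 136.8839
row 3: Σ corner-gray over 14 cells = 6723  → 142.1706
row 4: Σ corner-gray over 14 cells = 5417  → 114.5528
row 5: Σ corner-gray over 14 cells = 5908  → 124.9359
row 6: Σ corner-gray over 14 cells = 7157  → 151.3484
row 7: Σ corner-gray over 14 cells = 6999  → 148.0072
Σ rows: total corner-gray = 51646  → 1092.1530 mm³

1092.153


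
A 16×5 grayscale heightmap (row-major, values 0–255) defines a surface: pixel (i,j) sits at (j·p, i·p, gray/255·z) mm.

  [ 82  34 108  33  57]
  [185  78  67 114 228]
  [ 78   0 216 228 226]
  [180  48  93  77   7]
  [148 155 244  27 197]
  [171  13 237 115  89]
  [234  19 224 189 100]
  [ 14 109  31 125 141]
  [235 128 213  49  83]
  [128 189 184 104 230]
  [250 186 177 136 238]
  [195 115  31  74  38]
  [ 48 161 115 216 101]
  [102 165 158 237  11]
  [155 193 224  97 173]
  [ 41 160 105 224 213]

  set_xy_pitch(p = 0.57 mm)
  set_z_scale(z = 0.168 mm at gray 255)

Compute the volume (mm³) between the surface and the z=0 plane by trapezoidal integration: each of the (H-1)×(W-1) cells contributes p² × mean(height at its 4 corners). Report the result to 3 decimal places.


1.709

height_mm = gray/255 × 0.168; cell vol = 0.57² × mean(4 corners)
unit = 0.57² × 0.168 / (4×255) = 5.35129e-05 mm³ per gray-sum
row 0: Σ corner-gray over 4 cells = 1420  → 0.0760
row 1: Σ corner-gray over 4 cells = 2123  → 0.1136
row 2: Σ corner-gray over 4 cells = 1815  → 0.0971
row 3: Σ corner-gray over 4 cells = 1820  → 0.0974
row 4: Σ corner-gray over 4 cells = 2187  → 0.1170
row 5: Σ corner-gray over 4 cells = 2188  → 0.1171
row 6: Σ corner-gray over 4 cells = 1883  → 0.1008
row 7: Σ corner-gray over 4 cells = 1783  → 0.0954
row 8: Σ corner-gray over 4 cells = 2410  → 0.1290
row 9: Σ corner-gray over 4 cells = 2798  → 0.1497
row 10: Σ corner-gray over 4 cells = 2159  → 0.1155
row 11: Σ corner-gray over 4 cells = 1806  → 0.0966
row 12: Σ corner-gray over 4 cells = 2366  → 0.1266
row 13: Σ corner-gray over 4 cells = 2589  → 0.1385
row 14: Σ corner-gray over 4 cells = 2588  → 0.1385
Σ rows: total corner-gray = 31935  → 1.7089 mm³


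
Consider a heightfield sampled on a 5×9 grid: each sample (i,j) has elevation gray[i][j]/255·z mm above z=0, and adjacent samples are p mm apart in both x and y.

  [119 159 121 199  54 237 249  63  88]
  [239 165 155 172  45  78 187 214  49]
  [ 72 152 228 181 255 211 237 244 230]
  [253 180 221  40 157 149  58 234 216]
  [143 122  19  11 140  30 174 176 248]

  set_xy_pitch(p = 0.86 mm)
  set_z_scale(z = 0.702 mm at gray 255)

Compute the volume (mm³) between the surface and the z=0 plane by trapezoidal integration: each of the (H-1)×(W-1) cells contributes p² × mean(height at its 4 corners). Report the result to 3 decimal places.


10.423

height_mm = gray/255 × 0.702; cell vol = 0.86² × mean(4 corners)
unit = 0.86² × 0.702 / (4×255) = 0.000509019 mm³ per gray-sum
row 0: Σ corner-gray over 8 cells = 4691  → 2.3878
row 1: Σ corner-gray over 8 cells = 5638  → 2.8698
row 2: Σ corner-gray over 8 cells = 5865  → 2.9854
row 3: Σ corner-gray over 8 cells = 4282  → 2.1796
Σ rows: total corner-gray = 20476  → 10.4227 mm³


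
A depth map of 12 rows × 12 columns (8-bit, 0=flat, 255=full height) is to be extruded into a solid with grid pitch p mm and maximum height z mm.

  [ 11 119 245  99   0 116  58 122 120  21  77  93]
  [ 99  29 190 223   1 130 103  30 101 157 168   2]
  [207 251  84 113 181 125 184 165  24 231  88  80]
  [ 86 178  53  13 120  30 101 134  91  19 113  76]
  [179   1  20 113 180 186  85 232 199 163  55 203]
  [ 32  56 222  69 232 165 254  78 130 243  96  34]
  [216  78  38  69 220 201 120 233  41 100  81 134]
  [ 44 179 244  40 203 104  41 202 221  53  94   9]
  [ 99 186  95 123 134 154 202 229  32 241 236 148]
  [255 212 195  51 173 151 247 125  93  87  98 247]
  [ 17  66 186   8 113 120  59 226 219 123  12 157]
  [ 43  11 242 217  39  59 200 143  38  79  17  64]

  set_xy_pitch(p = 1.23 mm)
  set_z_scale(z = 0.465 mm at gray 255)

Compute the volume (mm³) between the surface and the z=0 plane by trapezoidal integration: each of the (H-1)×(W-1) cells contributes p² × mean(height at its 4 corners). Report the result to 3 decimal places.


41.914

height_mm = gray/255 × 0.465; cell vol = 1.23² × mean(4 corners)
unit = 1.23² × 0.465 / (4×255) = 0.000689704 mm³ per gray-sum
row 0: Σ corner-gray over 11 cells = 4423  → 3.0506
row 1: Σ corner-gray over 11 cells = 5544  → 3.8237
row 2: Σ corner-gray over 11 cells = 5045  → 3.4796
row 3: Σ corner-gray over 11 cells = 4716  → 3.2526
row 4: Σ corner-gray over 11 cells = 6006  → 4.1424
row 5: Σ corner-gray over 11 cells = 5868  → 4.0472
row 6: Σ corner-gray over 11 cells = 5527  → 3.8120
row 7: Σ corner-gray over 11 cells = 6326  → 4.3631
row 8: Σ corner-gray over 11 cells = 6877  → 4.7431
row 9: Σ corner-gray over 11 cells = 5804  → 4.0030
row 10: Σ corner-gray over 11 cells = 4635  → 3.1968
Σ rows: total corner-gray = 60771  → 41.9140 mm³


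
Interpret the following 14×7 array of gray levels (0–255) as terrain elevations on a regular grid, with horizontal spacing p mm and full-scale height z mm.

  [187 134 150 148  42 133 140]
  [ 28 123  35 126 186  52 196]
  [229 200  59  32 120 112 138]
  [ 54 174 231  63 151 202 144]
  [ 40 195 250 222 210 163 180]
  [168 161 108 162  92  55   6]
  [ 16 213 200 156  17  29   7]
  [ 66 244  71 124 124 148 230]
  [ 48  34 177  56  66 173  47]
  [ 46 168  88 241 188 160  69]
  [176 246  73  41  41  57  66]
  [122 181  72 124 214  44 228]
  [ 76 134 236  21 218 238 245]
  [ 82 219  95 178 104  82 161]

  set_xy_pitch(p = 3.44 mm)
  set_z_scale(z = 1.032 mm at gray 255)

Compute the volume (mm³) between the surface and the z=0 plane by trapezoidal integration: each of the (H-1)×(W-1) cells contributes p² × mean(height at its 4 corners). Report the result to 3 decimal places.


488.419

height_mm = gray/255 × 1.032; cell vol = 3.44² × mean(4 corners)
unit = 3.44² × 1.032 / (4×255) = 0.0119728 mm³ per gray-sum
row 0: Σ corner-gray over 6 cells = 2809  → 33.6316
row 1: Σ corner-gray over 6 cells = 2681  → 32.0991
row 2: Σ corner-gray over 6 cells = 3253  → 38.9476
row 3: Σ corner-gray over 6 cells = 4140  → 49.5675
row 4: Σ corner-gray over 6 cells = 3630  → 43.4613
row 5: Σ corner-gray over 6 cells = 2583  → 30.9258
row 6: Σ corner-gray over 6 cells = 2971  → 35.5712
row 7: Σ corner-gray over 6 cells = 2825  → 33.8232
row 8: Σ corner-gray over 6 cells = 2912  → 34.8648
row 9: Σ corner-gray over 6 cells = 2963  → 35.4755
row 10: Σ corner-gray over 6 cells = 2778  → 33.2605
row 11: Σ corner-gray over 6 cells = 3635  → 43.5212
row 12: Σ corner-gray over 6 cells = 3614  → 43.2698
Σ rows: total corner-gray = 40794  → 488.4192 mm³


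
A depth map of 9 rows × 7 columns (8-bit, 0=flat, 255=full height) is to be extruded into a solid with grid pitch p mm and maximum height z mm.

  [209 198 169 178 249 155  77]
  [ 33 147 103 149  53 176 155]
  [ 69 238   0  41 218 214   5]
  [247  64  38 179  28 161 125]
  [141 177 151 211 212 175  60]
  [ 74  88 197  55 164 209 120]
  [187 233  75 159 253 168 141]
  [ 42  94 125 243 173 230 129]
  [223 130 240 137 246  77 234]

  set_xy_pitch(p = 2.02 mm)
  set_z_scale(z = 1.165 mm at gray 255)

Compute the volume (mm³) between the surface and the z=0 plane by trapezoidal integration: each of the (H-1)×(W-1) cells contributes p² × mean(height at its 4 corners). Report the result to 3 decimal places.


height_mm = gray/255 × 1.165; cell vol = 2.02² × mean(4 corners)
unit = 2.02² × 1.165 / (4×255) = 0.00466046 mm³ per gray-sum
row 0: Σ corner-gray over 6 cells = 3628  → 16.9081
row 1: Σ corner-gray over 6 cells = 2940  → 13.7017
row 2: Σ corner-gray over 6 cells = 2808  → 13.0866
row 3: Σ corner-gray over 6 cells = 3365  → 15.6824
row 4: Σ corner-gray over 6 cells = 3673  → 17.1179
row 5: Σ corner-gray over 6 cells = 3724  → 17.3555
row 6: Σ corner-gray over 6 cells = 4005  → 18.6651
row 7: Σ corner-gray over 6 cells = 4018  → 18.7257
Σ rows: total corner-gray = 28161  → 131.2431 mm³

131.243


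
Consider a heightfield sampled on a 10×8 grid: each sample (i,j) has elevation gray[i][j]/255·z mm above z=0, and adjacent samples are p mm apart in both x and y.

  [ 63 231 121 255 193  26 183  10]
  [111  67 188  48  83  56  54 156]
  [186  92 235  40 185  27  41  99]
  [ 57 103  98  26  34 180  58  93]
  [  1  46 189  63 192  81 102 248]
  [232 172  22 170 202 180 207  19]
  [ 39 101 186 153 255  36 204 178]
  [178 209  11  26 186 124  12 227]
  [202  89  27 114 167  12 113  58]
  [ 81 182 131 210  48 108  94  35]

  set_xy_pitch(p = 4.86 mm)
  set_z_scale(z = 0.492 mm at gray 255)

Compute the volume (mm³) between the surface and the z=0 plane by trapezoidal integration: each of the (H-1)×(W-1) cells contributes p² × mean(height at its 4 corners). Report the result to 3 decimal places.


height_mm = gray/255 × 0.492; cell vol = 4.86² × mean(4 corners)
unit = 4.86² × 0.492 / (4×255) = 0.011393 mm³ per gray-sum
row 0: Σ corner-gray over 7 cells = 3350  → 38.1665
row 1: Σ corner-gray over 7 cells = 2784  → 31.7181
row 2: Σ corner-gray over 7 cells = 2673  → 30.4534
row 3: Σ corner-gray over 7 cells = 2743  → 31.2510
row 4: Σ corner-gray over 7 cells = 3752  → 42.7465
row 5: Σ corner-gray over 7 cells = 4244  → 48.3518
row 6: Σ corner-gray over 7 cells = 3628  → 41.3337
row 7: Σ corner-gray over 7 cells = 2845  → 32.4130
row 8: Σ corner-gray over 7 cells = 2966  → 33.7916
Σ rows: total corner-gray = 28985  → 330.2256 mm³

330.226


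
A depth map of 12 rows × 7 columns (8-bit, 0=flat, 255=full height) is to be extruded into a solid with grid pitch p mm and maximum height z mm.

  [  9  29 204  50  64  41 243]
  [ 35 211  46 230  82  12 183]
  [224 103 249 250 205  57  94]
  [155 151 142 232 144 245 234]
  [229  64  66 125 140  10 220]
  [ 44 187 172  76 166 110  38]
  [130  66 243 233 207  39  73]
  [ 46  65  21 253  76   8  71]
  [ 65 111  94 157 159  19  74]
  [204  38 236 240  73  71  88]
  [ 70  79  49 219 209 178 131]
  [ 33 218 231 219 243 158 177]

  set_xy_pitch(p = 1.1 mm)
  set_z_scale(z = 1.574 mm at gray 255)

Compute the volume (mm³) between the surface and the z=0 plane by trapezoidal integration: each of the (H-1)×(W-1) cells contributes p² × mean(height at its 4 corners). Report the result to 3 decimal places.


height_mm = gray/255 × 1.574; cell vol = 1.1² × mean(4 corners)
unit = 1.1² × 1.574 / (4×255) = 0.0018672 mm³ per gray-sum
row 0: Σ corner-gray over 6 cells = 2408  → 4.4962
row 1: Σ corner-gray over 6 cells = 3426  → 6.3970
row 2: Σ corner-gray over 6 cells = 4263  → 7.9599
row 3: Σ corner-gray over 6 cells = 3476  → 6.4904
row 4: Σ corner-gray over 6 cells = 2763  → 5.1591
row 5: Σ corner-gray over 6 cells = 3283  → 6.1300
row 6: Σ corner-gray over 6 cells = 2742  → 5.1199
row 7: Σ corner-gray over 6 cells = 2182  → 4.0742
row 8: Σ corner-gray over 6 cells = 2827  → 5.2786
row 9: Σ corner-gray over 6 cells = 3277  → 6.1188
row 10: Σ corner-gray over 6 cells = 4017  → 7.5005
Σ rows: total corner-gray = 34664  → 64.7245 mm³

64.724


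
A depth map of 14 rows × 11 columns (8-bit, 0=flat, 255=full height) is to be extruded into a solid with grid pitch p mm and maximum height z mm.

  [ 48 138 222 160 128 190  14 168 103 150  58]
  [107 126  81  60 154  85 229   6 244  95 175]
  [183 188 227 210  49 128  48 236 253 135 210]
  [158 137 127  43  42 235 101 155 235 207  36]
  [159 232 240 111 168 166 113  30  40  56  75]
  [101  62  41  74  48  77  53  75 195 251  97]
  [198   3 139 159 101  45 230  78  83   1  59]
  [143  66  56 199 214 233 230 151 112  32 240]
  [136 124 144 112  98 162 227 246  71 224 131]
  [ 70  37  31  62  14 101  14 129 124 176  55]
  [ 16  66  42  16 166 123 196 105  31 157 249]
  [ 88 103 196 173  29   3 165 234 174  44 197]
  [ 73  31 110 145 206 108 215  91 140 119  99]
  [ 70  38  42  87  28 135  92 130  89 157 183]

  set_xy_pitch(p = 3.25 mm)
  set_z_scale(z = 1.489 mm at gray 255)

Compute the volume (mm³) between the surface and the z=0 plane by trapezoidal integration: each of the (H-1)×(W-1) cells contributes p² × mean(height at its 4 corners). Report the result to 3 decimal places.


982.926

height_mm = gray/255 × 1.489; cell vol = 3.25² × mean(4 corners)
unit = 3.25² × 1.489 / (4×255) = 0.0154192 mm³ per gray-sum
row 0: Σ corner-gray over 10 cells = 5094  → 78.5453
row 1: Σ corner-gray over 10 cells = 5783  → 89.1691
row 2: Σ corner-gray over 10 cells = 6099  → 94.0416
row 3: Σ corner-gray over 10 cells = 5304  → 81.7833
row 4: Σ corner-gray over 10 cells = 4496  → 69.3246
row 5: Σ corner-gray over 10 cells = 3885  → 59.9035
row 6: Σ corner-gray over 10 cells = 4904  → 75.6157
row 7: Σ corner-gray over 10 cells = 6052  → 93.3169
row 8: Σ corner-gray over 10 cells = 4584  → 70.6815
row 9: Σ corner-gray over 10 cells = 3570  → 55.0465
row 10: Σ corner-gray over 10 cells = 4596  → 70.8665
row 11: Σ corner-gray over 10 cells = 5029  → 77.5431
row 12: Σ corner-gray over 10 cells = 4351  → 67.0888
Σ rows: total corner-gray = 63747  → 982.9264 mm³


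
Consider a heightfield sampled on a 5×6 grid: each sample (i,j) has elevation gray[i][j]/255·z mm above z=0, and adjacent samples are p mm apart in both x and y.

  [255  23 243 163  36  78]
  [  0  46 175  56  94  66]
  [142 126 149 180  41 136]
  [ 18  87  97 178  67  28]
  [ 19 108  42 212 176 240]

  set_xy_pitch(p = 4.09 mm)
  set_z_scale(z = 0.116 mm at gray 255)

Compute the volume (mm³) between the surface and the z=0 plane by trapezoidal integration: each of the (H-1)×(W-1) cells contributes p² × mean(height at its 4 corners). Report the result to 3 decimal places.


height_mm = gray/255 × 0.116; cell vol = 4.09² × mean(4 corners)
unit = 4.09² × 0.116 / (4×255) = 0.00190241 mm³ per gray-sum
row 0: Σ corner-gray over 5 cells = 2071  → 3.9399
row 1: Σ corner-gray over 5 cells = 2078  → 3.9532
row 2: Σ corner-gray over 5 cells = 2174  → 4.1358
row 3: Σ corner-gray over 5 cells = 2239  → 4.2595
Σ rows: total corner-gray = 8562  → 16.2884 mm³

16.288


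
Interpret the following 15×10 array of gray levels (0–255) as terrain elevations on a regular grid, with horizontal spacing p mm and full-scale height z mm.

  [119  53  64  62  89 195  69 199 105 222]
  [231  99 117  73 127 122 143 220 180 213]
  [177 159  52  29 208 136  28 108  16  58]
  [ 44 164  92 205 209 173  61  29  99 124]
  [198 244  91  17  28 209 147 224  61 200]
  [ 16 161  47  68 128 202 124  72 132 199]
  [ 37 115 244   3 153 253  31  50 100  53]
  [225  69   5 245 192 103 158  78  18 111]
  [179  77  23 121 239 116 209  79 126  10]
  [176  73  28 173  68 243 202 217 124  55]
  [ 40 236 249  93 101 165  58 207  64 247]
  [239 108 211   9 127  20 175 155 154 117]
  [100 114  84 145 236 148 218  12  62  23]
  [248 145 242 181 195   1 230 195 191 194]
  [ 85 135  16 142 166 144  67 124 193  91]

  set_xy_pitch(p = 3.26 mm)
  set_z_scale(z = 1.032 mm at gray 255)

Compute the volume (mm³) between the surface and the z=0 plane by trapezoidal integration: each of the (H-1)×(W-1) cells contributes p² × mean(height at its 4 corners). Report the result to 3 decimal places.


691.082

height_mm = gray/255 × 1.032; cell vol = 3.26² × mean(4 corners)
unit = 3.26² × 1.032 / (4×255) = 0.0107526 mm³ per gray-sum
row 0: Σ corner-gray over 9 cells = 4619  → 49.6664
row 1: Σ corner-gray over 9 cells = 4313  → 46.3761
row 2: Σ corner-gray over 9 cells = 3939  → 42.3546
row 3: Σ corner-gray over 9 cells = 4672  → 50.2363
row 4: Σ corner-gray over 9 cells = 4523  → 48.6341
row 5: Σ corner-gray over 9 cells = 4071  → 43.7740
row 6: Σ corner-gray over 9 cells = 4060  → 43.6557
row 7: Σ corner-gray over 9 cells = 4241  → 45.6019
row 8: Σ corner-gray over 9 cells = 4656  → 50.0642
row 9: Σ corner-gray over 9 cells = 5120  → 55.0535
row 10: Σ corner-gray over 9 cells = 4907  → 52.7632
row 11: Σ corner-gray over 9 cells = 4435  → 47.6879
row 12: Σ corner-gray over 9 cells = 5363  → 57.6664
row 13: Σ corner-gray over 9 cells = 5352  → 57.5481
Σ rows: total corner-gray = 64271  → 691.0823 mm³


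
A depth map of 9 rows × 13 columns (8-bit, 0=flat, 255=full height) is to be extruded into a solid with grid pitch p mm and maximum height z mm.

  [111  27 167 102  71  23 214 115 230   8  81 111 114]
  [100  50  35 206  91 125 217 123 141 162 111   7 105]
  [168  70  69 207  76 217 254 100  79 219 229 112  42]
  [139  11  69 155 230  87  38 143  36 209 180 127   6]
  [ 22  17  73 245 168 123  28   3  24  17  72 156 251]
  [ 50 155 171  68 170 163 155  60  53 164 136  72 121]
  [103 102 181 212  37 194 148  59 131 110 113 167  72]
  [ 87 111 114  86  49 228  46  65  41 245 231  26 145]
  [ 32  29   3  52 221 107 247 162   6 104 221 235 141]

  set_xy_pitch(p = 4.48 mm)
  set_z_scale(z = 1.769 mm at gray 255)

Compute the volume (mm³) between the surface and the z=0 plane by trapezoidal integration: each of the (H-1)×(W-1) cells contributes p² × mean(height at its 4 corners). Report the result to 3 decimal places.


height_mm = gray/255 × 1.769; cell vol = 4.48² × mean(4 corners)
unit = 4.48² × 1.769 / (4×255) = 0.0348084 mm³ per gray-sum
row 0: Σ corner-gray over 12 cells = 5264  → 183.2313
row 1: Σ corner-gray over 12 cells = 6215  → 216.3340
row 2: Σ corner-gray over 12 cells = 6189  → 215.4290
row 3: Σ corner-gray over 12 cells = 4840  → 168.4725
row 4: Σ corner-gray over 12 cells = 5030  → 175.0861
row 5: Σ corner-gray over 12 cells = 5988  → 208.4325
row 6: Σ corner-gray over 12 cells = 5799  → 201.8537
row 7: Σ corner-gray over 12 cells = 5663  → 197.1198
Σ rows: total corner-gray = 44988  → 1565.9590 mm³

1565.959


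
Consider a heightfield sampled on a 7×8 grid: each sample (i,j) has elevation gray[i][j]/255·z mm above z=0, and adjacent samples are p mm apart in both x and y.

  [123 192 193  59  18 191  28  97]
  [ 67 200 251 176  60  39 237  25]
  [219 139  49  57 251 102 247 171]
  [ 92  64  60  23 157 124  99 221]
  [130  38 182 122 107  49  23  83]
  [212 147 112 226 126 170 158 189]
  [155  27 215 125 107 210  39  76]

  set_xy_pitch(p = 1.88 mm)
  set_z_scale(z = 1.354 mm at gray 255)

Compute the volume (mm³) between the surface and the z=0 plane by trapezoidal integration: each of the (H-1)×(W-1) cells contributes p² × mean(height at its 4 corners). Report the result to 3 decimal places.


99.732

height_mm = gray/255 × 1.354; cell vol = 1.88² × mean(4 corners)
unit = 1.88² × 1.354 / (4×255) = 0.00469174 mm³ per gray-sum
row 0: Σ corner-gray over 7 cells = 3600  → 16.8903
row 1: Σ corner-gray over 7 cells = 4098  → 19.2268
row 2: Σ corner-gray over 7 cells = 3447  → 16.1724
row 3: Σ corner-gray over 7 cells = 2622  → 12.3017
row 4: Σ corner-gray over 7 cells = 3534  → 16.5806
row 5: Σ corner-gray over 7 cells = 3956  → 18.5605
Σ rows: total corner-gray = 21257  → 99.7324 mm³


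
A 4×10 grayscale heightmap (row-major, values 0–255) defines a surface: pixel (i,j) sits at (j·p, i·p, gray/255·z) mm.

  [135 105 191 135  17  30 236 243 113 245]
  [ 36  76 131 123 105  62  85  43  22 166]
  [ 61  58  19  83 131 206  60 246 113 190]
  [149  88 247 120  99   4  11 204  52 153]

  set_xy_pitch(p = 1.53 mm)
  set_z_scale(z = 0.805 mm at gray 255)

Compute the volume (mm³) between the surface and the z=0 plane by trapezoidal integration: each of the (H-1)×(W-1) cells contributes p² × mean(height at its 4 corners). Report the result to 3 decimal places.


21.486

height_mm = gray/255 × 0.805; cell vol = 1.53² × mean(4 corners)
unit = 1.53² × 0.805 / (4×255) = 0.00184748 mm³ per gray-sum
row 0: Σ corner-gray over 9 cells = 4016  → 7.4195
row 1: Σ corner-gray over 9 cells = 3579  → 6.6121
row 2: Σ corner-gray over 9 cells = 4035  → 7.4546
Σ rows: total corner-gray = 11630  → 21.4861 mm³


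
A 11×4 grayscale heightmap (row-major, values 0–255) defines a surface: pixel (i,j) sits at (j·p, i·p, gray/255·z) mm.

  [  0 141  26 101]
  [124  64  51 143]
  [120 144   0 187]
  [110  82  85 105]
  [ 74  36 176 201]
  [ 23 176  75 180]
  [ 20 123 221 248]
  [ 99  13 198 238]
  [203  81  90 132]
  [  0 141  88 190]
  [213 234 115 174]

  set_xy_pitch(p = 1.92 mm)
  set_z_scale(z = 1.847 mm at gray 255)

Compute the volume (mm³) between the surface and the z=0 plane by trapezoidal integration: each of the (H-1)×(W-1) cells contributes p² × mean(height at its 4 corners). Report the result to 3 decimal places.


height_mm = gray/255 × 1.847; cell vol = 1.92² × mean(4 corners)
unit = 1.92² × 1.847 / (4×255) = 0.00667528 mm³ per gray-sum
row 0: Σ corner-gray over 3 cells = 932  → 6.2214
row 1: Σ corner-gray over 3 cells = 1092  → 7.2894
row 2: Σ corner-gray over 3 cells = 1144  → 7.6365
row 3: Σ corner-gray over 3 cells = 1248  → 8.3307
row 4: Σ corner-gray over 3 cells = 1404  → 9.3721
row 5: Σ corner-gray over 3 cells = 1661  → 11.0876
row 6: Σ corner-gray over 3 cells = 1715  → 11.4481
row 7: Σ corner-gray over 3 cells = 1436  → 9.5857
row 8: Σ corner-gray over 3 cells = 1325  → 8.8447
row 9: Σ corner-gray over 3 cells = 1733  → 11.5683
Σ rows: total corner-gray = 13690  → 91.3845 mm³

91.385


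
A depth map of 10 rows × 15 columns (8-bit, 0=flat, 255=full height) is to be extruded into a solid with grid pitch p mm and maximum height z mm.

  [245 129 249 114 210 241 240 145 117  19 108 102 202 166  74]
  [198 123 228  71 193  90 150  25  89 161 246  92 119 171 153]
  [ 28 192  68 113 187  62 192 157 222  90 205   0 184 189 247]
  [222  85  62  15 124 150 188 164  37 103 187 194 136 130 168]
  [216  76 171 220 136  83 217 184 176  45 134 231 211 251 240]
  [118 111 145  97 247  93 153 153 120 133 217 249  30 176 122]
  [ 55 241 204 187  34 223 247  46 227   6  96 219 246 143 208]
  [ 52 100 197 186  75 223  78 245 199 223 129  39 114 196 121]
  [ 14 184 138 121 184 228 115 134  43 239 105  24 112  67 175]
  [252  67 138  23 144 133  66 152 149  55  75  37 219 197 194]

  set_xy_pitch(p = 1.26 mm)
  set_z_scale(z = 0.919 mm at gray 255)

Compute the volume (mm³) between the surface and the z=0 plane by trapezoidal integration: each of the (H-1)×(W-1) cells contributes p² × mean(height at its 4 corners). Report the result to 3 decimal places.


104.008

height_mm = gray/255 × 0.919; cell vol = 1.26² × mean(4 corners)
unit = 1.26² × 0.919 / (4×255) = 0.0014304 mm³ per gray-sum
row 0: Σ corner-gray over 14 cells = 8270  → 11.8294
row 1: Σ corner-gray over 14 cells = 7864  → 11.2486
row 2: Σ corner-gray over 14 cells = 7537  → 10.7809
row 3: Σ corner-gray over 14 cells = 8266  → 11.8237
row 4: Σ corner-gray over 14 cells = 8814  → 12.6075
row 5: Σ corner-gray over 14 cells = 8589  → 12.2857
row 6: Σ corner-gray over 14 cells = 8682  → 12.4187
row 7: Σ corner-gray over 14 cells = 7758  → 11.0970
row 8: Σ corner-gray over 14 cells = 6933  → 9.9169
Σ rows: total corner-gray = 72713  → 104.0084 mm³


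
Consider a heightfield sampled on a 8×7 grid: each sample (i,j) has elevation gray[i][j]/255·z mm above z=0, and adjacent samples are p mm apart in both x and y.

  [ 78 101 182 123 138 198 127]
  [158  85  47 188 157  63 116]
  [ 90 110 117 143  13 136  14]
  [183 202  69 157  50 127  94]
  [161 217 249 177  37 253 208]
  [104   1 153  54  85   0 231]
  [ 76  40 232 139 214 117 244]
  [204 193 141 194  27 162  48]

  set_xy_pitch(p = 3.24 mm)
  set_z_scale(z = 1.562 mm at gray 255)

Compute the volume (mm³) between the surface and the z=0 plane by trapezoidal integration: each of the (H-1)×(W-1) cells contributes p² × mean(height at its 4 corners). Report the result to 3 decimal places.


341.786

height_mm = gray/255 × 1.562; cell vol = 3.24² × mean(4 corners)
unit = 3.24² × 1.562 / (4×255) = 0.0160757 mm³ per gray-sum
row 0: Σ corner-gray over 6 cells = 3043  → 48.9185
row 1: Σ corner-gray over 6 cells = 2496  → 40.1250
row 2: Σ corner-gray over 6 cells = 2629  → 42.2631
row 3: Σ corner-gray over 6 cells = 3722  → 59.8339
row 4: Σ corner-gray over 6 cells = 3156  → 50.7350
row 5: Σ corner-gray over 6 cells = 2725  → 43.8064
row 6: Σ corner-gray over 6 cells = 3490  → 56.1043
Σ rows: total corner-gray = 21261  → 341.7862 mm³


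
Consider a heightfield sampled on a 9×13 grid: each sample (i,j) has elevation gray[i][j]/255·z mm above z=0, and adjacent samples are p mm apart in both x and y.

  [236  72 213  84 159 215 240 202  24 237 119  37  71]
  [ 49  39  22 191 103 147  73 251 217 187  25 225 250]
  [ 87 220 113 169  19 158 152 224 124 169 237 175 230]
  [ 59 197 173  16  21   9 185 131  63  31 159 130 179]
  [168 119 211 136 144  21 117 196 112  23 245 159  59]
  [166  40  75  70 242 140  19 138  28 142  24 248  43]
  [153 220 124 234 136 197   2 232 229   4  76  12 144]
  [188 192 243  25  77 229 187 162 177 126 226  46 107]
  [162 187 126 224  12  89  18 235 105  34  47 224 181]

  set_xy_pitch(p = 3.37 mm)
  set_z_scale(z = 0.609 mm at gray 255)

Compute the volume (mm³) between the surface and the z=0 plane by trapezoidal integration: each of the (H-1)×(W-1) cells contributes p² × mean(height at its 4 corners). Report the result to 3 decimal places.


height_mm = gray/255 × 0.609; cell vol = 3.37² × mean(4 corners)
unit = 3.37² × 0.609 / (4×255) = 0.00678074 mm³ per gray-sum
row 0: Σ corner-gray over 12 cells = 6770  → 45.9056
row 1: Σ corner-gray over 12 cells = 7096  → 48.1161
row 2: Σ corner-gray over 12 cells = 6305  → 42.7525
row 3: Σ corner-gray over 12 cells = 5661  → 38.3858
row 4: Σ corner-gray over 12 cells = 5734  → 38.8807
row 5: Σ corner-gray over 12 cells = 5770  → 39.1249
row 6: Σ corner-gray over 12 cells = 6904  → 46.8142
row 7: Σ corner-gray over 12 cells = 6620  → 44.8885
Σ rows: total corner-gray = 50860  → 344.8683 mm³

344.868


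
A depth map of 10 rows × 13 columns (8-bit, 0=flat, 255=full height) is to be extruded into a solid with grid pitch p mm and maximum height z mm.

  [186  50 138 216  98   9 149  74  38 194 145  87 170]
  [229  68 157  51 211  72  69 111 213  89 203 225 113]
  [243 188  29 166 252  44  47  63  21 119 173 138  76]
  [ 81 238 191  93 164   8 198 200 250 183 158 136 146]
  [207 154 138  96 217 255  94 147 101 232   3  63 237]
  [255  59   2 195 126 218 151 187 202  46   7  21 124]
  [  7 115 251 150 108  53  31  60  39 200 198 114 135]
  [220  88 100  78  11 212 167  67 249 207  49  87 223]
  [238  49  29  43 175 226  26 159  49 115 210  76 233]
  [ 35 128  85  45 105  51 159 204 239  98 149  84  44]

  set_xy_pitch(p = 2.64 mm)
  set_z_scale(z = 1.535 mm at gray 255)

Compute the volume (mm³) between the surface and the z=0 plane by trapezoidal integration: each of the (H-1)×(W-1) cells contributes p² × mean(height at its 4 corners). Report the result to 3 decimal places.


578.874

height_mm = gray/255 × 1.535; cell vol = 2.64² × mean(4 corners)
unit = 2.64² × 1.535 / (4×255) = 0.0104886 mm³ per gray-sum
row 0: Σ corner-gray over 12 cells = 6032  → 63.2670
row 1: Σ corner-gray over 12 cells = 6079  → 63.7600
row 2: Σ corner-gray over 12 cells = 6664  → 69.8958
row 3: Σ corner-gray over 12 cells = 7309  → 76.6609
row 4: Σ corner-gray over 12 cells = 6251  → 65.5640
row 5: Σ corner-gray over 12 cells = 5587  → 58.5996
row 6: Σ corner-gray over 12 cells = 5853  → 61.3896
row 7: Σ corner-gray over 12 cells = 5858  → 61.4420
row 8: Σ corner-gray over 12 cells = 5558  → 58.2954
Σ rows: total corner-gray = 55191  → 578.8744 mm³


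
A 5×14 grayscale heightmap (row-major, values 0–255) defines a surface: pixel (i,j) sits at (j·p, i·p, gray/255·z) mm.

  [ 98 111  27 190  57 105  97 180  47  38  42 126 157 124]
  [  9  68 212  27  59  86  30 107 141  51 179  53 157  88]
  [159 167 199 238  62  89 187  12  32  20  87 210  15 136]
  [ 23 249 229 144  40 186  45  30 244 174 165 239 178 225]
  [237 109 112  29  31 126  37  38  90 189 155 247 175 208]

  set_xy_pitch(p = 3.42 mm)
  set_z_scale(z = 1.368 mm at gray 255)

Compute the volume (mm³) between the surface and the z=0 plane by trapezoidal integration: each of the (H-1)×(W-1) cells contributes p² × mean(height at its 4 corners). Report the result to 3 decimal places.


386.228

height_mm = gray/255 × 1.368; cell vol = 3.42² × mean(4 corners)
unit = 3.42² × 1.368 / (4×255) = 0.0156869 mm³ per gray-sum
row 0: Σ corner-gray over 13 cells = 5013  → 78.6386
row 1: Σ corner-gray over 13 cells = 5368  → 84.2075
row 2: Σ corner-gray over 13 cells = 7025  → 110.2007
row 3: Σ corner-gray over 13 cells = 7215  → 113.1812
Σ rows: total corner-gray = 24621  → 386.2281 mm³


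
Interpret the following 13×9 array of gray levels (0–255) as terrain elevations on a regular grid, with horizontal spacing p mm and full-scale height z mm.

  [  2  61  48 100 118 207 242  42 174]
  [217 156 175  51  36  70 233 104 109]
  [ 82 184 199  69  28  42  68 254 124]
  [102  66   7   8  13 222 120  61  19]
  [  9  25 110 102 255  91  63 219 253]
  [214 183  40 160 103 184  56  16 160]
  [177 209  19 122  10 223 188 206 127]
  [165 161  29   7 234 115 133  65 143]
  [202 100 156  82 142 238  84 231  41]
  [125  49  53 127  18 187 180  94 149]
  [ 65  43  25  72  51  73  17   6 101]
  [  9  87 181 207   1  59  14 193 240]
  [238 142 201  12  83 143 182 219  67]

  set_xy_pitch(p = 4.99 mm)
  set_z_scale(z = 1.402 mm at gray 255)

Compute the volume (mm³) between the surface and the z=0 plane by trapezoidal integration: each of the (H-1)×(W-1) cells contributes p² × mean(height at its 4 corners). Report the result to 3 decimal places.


1464.951

height_mm = gray/255 × 1.402; cell vol = 4.99² × mean(4 corners)
unit = 4.99² × 1.402 / (4×255) = 0.0342254 mm³ per gray-sum
row 0: Σ corner-gray over 8 cells = 3788  → 129.6459
row 1: Σ corner-gray over 8 cells = 3870  → 132.4524
row 2: Σ corner-gray over 8 cells = 3009  → 102.9843
row 3: Σ corner-gray over 8 cells = 3107  → 106.3384
row 4: Σ corner-gray over 8 cells = 3850  → 131.7679
row 5: Σ corner-gray over 8 cells = 4116  → 140.8719
row 6: Σ corner-gray over 8 cells = 4054  → 138.7499
row 7: Σ corner-gray over 8 cells = 4105  → 140.4954
row 8: Σ corner-gray over 8 cells = 3999  → 136.8675
row 9: Σ corner-gray over 8 cells = 2430  → 83.1678
row 10: Σ corner-gray over 8 cells = 2473  → 84.6395
row 11: Σ corner-gray over 8 cells = 4002  → 136.9702
Σ rows: total corner-gray = 42803  → 1464.9511 mm³


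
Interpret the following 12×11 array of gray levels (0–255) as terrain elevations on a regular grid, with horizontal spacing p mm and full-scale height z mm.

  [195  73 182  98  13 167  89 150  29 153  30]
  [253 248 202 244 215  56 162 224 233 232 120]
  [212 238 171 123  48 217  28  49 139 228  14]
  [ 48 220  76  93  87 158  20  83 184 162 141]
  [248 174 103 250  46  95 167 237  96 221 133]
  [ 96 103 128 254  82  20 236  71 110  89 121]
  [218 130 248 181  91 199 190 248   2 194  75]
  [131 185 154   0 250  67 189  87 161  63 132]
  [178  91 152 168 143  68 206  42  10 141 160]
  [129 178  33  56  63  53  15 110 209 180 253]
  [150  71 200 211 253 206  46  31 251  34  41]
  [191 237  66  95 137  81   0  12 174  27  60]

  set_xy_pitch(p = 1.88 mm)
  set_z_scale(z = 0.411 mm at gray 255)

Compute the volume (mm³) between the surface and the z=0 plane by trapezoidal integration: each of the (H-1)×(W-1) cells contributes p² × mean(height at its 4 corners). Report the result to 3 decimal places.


84.988

height_mm = gray/255 × 0.411; cell vol = 1.88² × mean(4 corners)
unit = 1.88² × 0.411 / (4×255) = 0.00142416 mm³ per gray-sum
row 0: Σ corner-gray over 10 cells = 6138  → 8.7415
row 1: Σ corner-gray over 10 cells = 6713  → 9.5604
row 2: Σ corner-gray over 10 cells = 5063  → 7.2105
row 3: Σ corner-gray over 10 cells = 5514  → 7.8528
row 4: Σ corner-gray over 10 cells = 5562  → 7.9212
row 5: Σ corner-gray over 10 cells = 5662  → 8.0636
row 6: Σ corner-gray over 10 cells = 5834  → 8.3085
row 7: Σ corner-gray over 10 cells = 4955  → 7.0567
row 8: Σ corner-gray over 10 cells = 4556  → 6.4885
row 9: Σ corner-gray over 10 cells = 4973  → 7.0823
row 10: Σ corner-gray over 10 cells = 4706  → 6.7021
Σ rows: total corner-gray = 59676  → 84.9879 mm³


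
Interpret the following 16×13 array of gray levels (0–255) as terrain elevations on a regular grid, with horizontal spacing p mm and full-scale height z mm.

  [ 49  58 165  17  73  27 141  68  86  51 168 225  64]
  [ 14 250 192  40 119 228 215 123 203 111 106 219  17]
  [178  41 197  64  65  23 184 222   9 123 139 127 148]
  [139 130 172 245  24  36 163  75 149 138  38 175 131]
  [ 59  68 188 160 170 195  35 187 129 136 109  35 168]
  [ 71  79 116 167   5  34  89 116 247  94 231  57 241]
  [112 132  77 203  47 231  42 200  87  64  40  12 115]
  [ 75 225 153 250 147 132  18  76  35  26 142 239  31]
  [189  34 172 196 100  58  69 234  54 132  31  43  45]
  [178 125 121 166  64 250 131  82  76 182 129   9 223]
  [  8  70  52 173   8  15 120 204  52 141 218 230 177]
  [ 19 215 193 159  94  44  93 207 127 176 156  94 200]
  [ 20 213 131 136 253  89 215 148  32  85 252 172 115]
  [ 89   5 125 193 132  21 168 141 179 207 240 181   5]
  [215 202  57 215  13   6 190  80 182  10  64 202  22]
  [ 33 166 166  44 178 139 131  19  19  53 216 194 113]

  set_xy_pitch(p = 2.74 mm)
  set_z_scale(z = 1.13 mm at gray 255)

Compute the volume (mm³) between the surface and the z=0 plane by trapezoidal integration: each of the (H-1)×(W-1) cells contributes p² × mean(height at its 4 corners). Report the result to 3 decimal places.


737.798

height_mm = gray/255 × 1.13; cell vol = 2.74² × mean(4 corners)
unit = 2.74² × 1.13 / (4×255) = 0.00831724 mm³ per gray-sum
row 0: Σ corner-gray over 12 cells = 5914  → 49.1882
row 1: Σ corner-gray over 12 cells = 6357  → 52.8727
row 2: Σ corner-gray over 12 cells = 5674  → 47.1920
row 3: Σ corner-gray over 12 cells = 6011  → 49.9949
row 4: Σ corner-gray over 12 cells = 5833  → 48.5145
row 5: Σ corner-gray over 12 cells = 5279  → 43.9067
row 6: Σ corner-gray over 12 cells = 5489  → 45.6533
row 7: Σ corner-gray over 12 cells = 5472  → 45.5120
row 8: Σ corner-gray over 12 cells = 5551  → 46.1690
row 9: Σ corner-gray over 12 cells = 5822  → 48.4230
row 10: Σ corner-gray over 12 cells = 6086  → 50.6187
row 11: Σ corner-gray over 12 cells = 6922  → 57.5720
row 12: Σ corner-gray over 12 cells = 6865  → 57.0979
row 13: Σ corner-gray over 12 cells = 5957  → 49.5458
row 14: Σ corner-gray over 12 cells = 5475  → 45.5369
Σ rows: total corner-gray = 88707  → 737.7977 mm³
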